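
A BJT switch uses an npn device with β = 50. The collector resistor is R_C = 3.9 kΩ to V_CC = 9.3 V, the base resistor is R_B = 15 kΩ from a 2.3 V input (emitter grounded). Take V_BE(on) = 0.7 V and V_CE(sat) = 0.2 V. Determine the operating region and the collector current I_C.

Assume active: I_B = (2.3 − 0.7)/15 = 0.107 mA, giving I_C = β·I_B = 5.33 mA.
But then V_CE = 9.3 − 5.33×3.9 = -11.5 V < V_CE(sat) = 0.2 V — impossible in the active region.
So the transistor is saturated. With V_CE = 0.2 V, I_C = (V_CC − 0.2)/R_C = 9.1/3.9 = 2.33 mA.
Check: β·I_B = 5.33 mA > I_C = 2.33 mA, confirming saturation.

saturation; I_C ≈ 2.3 mA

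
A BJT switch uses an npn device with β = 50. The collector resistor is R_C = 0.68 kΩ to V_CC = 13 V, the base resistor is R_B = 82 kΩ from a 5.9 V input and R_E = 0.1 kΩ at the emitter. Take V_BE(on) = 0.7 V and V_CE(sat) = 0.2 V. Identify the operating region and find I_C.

Assume active. Base-emitter loop: I_B = (V_BB − V_BE)/(R_B + (β+1)R_E) = (5.9 − 0.7)/(82 + 51×0.1) = 0.0597 mA.
I_C = β·I_B = 50×0.0597 = 2.99 mA.
V_CE = V_CC − I_C·R_C − I_E·R_E = 13 − 2.99×0.68 − 3.04×0.1 = 10.7 V > V_CE(sat), so the active-region assumption holds.

active; I_C ≈ 3 mA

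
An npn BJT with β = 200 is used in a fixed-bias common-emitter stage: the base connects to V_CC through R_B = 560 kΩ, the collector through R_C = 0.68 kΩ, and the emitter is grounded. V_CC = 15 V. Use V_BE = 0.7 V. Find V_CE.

Base loop: V_CC = I_B·R_B + V_BE, so I_B = (15 − 0.7)/560 kΩ = 0.0255 mA.
In the active region I_C = β·I_B = 200 × 0.0255 = 5.11 mA.
Collector loop: V_CE = V_CC − I_C·R_C = 15 − 5.11×0.68 = 11.5 V.
Since V_CE = 11.5 V > V_CE(sat) ≈ 0.2 V, the transistor is in the active region as assumed.

V_CE ≈ 12 V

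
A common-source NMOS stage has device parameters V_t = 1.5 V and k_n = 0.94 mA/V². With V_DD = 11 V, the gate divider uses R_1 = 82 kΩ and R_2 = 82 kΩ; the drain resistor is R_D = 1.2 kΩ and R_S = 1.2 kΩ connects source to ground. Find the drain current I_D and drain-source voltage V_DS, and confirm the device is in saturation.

I_D ≈ 1.7 mA, V_DS ≈ 6.8 V

V_G = V_DD·R_2/(R_1+R_2) = 11×82/164 = 5.5 V.
Assume saturation: I_D = (k_n/2)(V_GS − V_t)² with V_GS = V_G − I_D·R_S = 5.5 − 1.2·I_D.
Substituting gives 0.677·I_D² − 5.51·I_D + 7.52 = 0, with roots I_D = 1.73 or 6.41 mA.
The root I_D = 6.41 mA gives V_GS = -2.19 V ≤ V_t, so take I_D = 1.73 mA.
Then V_GS = 3.42 V and V_DS = V_DD − I_D(R_D+R_S) = 11 − 1.73×2.4 = 6.84 V.
Saturation requires V_DS ≥ V_GS − V_t = 1.92 V; 6.84 ≥ 1.92 ✓.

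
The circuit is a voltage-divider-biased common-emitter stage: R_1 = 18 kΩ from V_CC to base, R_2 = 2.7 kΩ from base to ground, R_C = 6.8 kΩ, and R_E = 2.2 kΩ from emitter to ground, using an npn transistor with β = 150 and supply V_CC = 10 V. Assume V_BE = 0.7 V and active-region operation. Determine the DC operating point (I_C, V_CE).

I_C ≈ 0.27 mA, V_CE ≈ 7.6 V

Thevenize the base divider: V_Th = V_CC·R_2/(R_1+R_2) = 10×2.7/20.7 = 1.3 V, R_Th = R_1‖R_2 = 2.35 kΩ.
Base-emitter loop: V_Th = I_B·R_Th + V_BE + (β+1)I_B·R_E, so I_B = (1.3 − 0.7) / (2.35 + 151×2.2) = 0.00181 mA.
I_C = β·I_B = 150×0.00181 = 0.271 mA, and I_E = (β+1)I_B = 0.273 mA.
V_CE = V_CC − I_C·R_C − I_E·R_E = 10 − 0.271×6.8 − 0.273×2.2 = 7.56 V.
V_CE = 7.56 V > 0.2 V confirms active-region operation.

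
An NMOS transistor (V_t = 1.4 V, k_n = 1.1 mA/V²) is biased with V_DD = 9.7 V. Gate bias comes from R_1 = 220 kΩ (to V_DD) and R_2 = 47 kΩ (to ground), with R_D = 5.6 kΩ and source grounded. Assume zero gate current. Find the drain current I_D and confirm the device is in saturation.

I_D ≈ 0.052 mA

V_G = V_DD·R_2/(R_1+R_2) = 9.7×47/267 = 1.71 V. With the source grounded, V_GS = V_G = 1.71 V.
Assume saturation: I_D = (k_n/2)(V_GS − V_t)² = (1.1/2)×(1.71 − 1.4)² = 0.55×0.307² = 0.052 mA.
V_DS = V_DD − I_D·R_D = 9.7 − 0.052×5.6 = 9.41 V.
Saturation requires V_DS ≥ V_GS − V_t = 0.307 V; 9.41 ≥ 0.307 ✓.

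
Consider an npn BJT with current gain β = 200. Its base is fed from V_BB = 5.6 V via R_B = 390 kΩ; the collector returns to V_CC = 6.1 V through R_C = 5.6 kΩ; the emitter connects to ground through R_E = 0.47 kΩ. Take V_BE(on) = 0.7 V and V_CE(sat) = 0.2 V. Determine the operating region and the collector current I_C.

saturation; I_C ≈ 0.97 mA

Assume active: I_B = (5.6 − 0.7)/(390 + 201×0.47) = 0.0101 mA, I_C = β·I_B = 2.02 mA.
Then V_CE = 6.1 − 2.02×5.6 − 2.03×0.47 = -6.18 V < 0.2 V — the active assumption fails.
Re-solve with V_CE = 0.2 V. KCL at the emitter: V_E/R_E = (V_BB−0.7−V_E)/R_B + (V_CC−0.2−V_E)/R_C, giving V_E = 0.462 V.
I_C = (V_CC − 0.2 − V_E)/R_C = (5.9 − 0.462)/5.6 = 0.971 mA.
Check: I_B = (4.9 − 0.462)/390 = 0.0114 mA, and β·I_B = 2.28 mA > I_C, confirming saturation.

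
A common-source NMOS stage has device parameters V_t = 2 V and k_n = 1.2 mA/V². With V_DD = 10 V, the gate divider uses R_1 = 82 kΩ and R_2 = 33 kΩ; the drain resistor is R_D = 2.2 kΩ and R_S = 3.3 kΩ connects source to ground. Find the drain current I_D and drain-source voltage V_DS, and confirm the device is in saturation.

V_G = V_DD·R_2/(R_1+R_2) = 10×33/115 = 2.87 V.
Assume saturation: I_D = (k_n/2)(V_GS − V_t)² with V_GS = V_G − I_D·R_S = 2.87 − 3.3·I_D.
Substituting gives 6.53·I_D² − 4.44·I_D + 0.454 = 0, with roots I_D = 0.125 or 0.555 mA.
The root I_D = 0.555 mA gives V_GS = 1.04 V ≤ V_t, so take I_D = 0.125 mA.
Then V_GS = 2.46 V and V_DS = V_DD − I_D(R_D+R_S) = 10 − 0.125×5.5 = 9.31 V.
Saturation requires V_DS ≥ V_GS − V_t = 0.457 V; 9.31 ≥ 0.457 ✓.

I_D ≈ 0.13 mA, V_DS ≈ 9.3 V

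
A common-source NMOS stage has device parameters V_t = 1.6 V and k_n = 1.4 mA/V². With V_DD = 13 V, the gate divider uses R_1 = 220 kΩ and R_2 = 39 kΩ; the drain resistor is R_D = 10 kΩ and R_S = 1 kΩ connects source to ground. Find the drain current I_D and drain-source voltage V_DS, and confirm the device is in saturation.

I_D ≈ 0.061 mA, V_DS ≈ 12 V

V_G = V_DD·R_2/(R_1+R_2) = 13×39/259 = 1.96 V.
Assume saturation: I_D = (k_n/2)(V_GS − V_t)² with V_GS = V_G − I_D·R_S = 1.96 − 1·I_D.
Substituting gives 0.7·I_D² − 1.5·I_D + 0.0895 = 0, with roots I_D = 0.0614 or 2.08 mA.
The root I_D = 2.08 mA gives V_GS = -0.125 V ≤ V_t, so take I_D = 0.0614 mA.
Then V_GS = 1.9 V and V_DS = V_DD − I_D(R_D+R_S) = 13 − 0.0614×11 = 12.3 V.
Saturation requires V_DS ≥ V_GS − V_t = 0.296 V; 12.3 ≥ 0.296 ✓.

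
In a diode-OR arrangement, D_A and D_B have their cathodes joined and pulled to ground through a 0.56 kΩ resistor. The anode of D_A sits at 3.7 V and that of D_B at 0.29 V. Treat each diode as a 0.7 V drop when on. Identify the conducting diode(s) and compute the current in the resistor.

Only D_A conducts; I_R ≈ 5.4 mA

Assume both conduct. Then node N would need to be at both 3.7−0.7 = 3 V and 0.29−0.7 = -0.41 V, which is impossible.
Assume only D_A conducts: V_N = 3.7 − 0.7 = 3 V, so I_R = 3/0.56 = 5.36 mA.
Check D_B: its anode-to-cathode voltage is 0.29 − 3 = -2.71 V < 0.7 V, so it is off. The assumption is consistent.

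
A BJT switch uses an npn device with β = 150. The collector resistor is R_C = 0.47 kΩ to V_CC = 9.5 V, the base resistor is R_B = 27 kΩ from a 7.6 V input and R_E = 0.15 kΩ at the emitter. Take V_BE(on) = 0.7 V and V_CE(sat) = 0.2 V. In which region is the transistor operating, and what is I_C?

saturation; I_C ≈ 15 mA

Assume active: I_B = (7.6 − 0.7)/(27 + 151×0.15) = 0.139 mA, I_C = β·I_B = 20.8 mA.
Then V_CE = 9.5 − 20.8×0.47 − 21×0.15 = -3.45 V < 0.2 V — the active assumption fails.
Re-solve with V_CE = 0.2 V. KCL at the emitter: V_E/R_E = (V_BB−0.7−V_E)/R_B + (V_CC−0.2−V_E)/R_C, giving V_E = 2.27 V.
I_C = (V_CC − 0.2 − V_E)/R_C = (9.3 − 2.27)/0.47 = 15 mA.
Check: I_B = (6.9 − 2.27)/27 = 0.171 mA, and β·I_B = 25.7 mA > I_C, confirming saturation.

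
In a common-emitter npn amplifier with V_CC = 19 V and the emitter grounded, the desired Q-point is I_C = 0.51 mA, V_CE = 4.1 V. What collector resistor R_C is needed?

Collector loop: V_CC = I_C·R_C + V_CE.
R_C = (V_CC − V_CE)/I_C = (19 − 4.1)/0.51 = 29.2 kΩ.

R_C ≈ 29 kΩ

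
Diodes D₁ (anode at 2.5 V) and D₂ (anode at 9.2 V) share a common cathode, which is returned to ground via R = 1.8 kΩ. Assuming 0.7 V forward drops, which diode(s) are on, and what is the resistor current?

Only D₂ conducts; I_R ≈ 4.7 mA

Assume both conduct. Then node N would need to be at both 2.5−0.7 = 1.8 V and 9.2−0.7 = 8.5 V, which is impossible.
Assume only D₂ conducts: V_N = 9.2 − 0.7 = 8.5 V, so I_R = 8.5/1.8 = 4.72 mA.
Check D₁: its anode-to-cathode voltage is 2.5 − 8.5 = -6 V < 0.7 V, so it is off. The assumption is consistent.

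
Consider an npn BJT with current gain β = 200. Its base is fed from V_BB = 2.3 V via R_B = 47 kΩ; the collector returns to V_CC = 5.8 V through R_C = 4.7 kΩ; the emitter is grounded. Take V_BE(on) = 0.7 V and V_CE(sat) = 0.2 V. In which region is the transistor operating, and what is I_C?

saturation; I_C ≈ 1.2 mA

Assume active: I_B = (2.3 − 0.7)/47 = 0.034 mA, giving I_C = β·I_B = 6.81 mA.
But then V_CE = 5.8 − 6.81×4.7 = -26.2 V < V_CE(sat) = 0.2 V — impossible in the active region.
So the transistor is saturated. With V_CE = 0.2 V, I_C = (V_CC − 0.2)/R_C = 5.6/4.7 = 1.19 mA.
Check: β·I_B = 6.81 mA > I_C = 1.19 mA, confirming saturation.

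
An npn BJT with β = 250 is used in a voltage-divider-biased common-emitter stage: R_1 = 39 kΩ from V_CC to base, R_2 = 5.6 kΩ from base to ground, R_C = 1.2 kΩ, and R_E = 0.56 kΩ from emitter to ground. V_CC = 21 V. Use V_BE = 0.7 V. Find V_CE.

V_CE ≈ 15 V

Thevenize the base divider: V_Th = V_CC·R_2/(R_1+R_2) = 21×5.6/44.6 = 2.64 V, R_Th = R_1‖R_2 = 4.9 kΩ.
Base-emitter loop: V_Th = I_B·R_Th + V_BE + (β+1)I_B·R_E, so I_B = (2.64 − 0.7) / (4.9 + 251×0.56) = 0.0133 mA.
I_C = β·I_B = 250×0.0133 = 3.33 mA, and I_E = (β+1)I_B = 3.34 mA.
V_CE = V_CC − I_C·R_C − I_E·R_E = 21 − 3.33×1.2 − 3.34×0.56 = 15.1 V.
V_CE = 15.1 V > 0.2 V confirms active-region operation.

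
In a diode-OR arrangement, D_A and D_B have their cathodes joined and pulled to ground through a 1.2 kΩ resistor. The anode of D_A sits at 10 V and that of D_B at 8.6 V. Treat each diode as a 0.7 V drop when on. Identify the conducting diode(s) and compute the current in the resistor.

Only D_A conducts; I_R ≈ 7.8 mA

Assume both conduct. Then node N would need to be at both 10−0.7 = 9.3 V and 8.6−0.7 = 7.9 V, which is impossible.
Assume only D_A conducts: V_N = 10 − 0.7 = 9.3 V, so I_R = 9.3/1.2 = 7.75 mA.
Check D_B: its anode-to-cathode voltage is 8.6 − 9.3 = -0.7 V < 0.7 V, so it is off. The assumption is consistent.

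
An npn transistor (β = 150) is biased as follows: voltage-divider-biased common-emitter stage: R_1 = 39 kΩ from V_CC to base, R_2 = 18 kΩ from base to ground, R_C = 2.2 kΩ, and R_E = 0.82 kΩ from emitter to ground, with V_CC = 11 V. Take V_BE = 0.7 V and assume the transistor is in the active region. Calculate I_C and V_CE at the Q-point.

Thevenize the base divider: V_Th = V_CC·R_2/(R_1+R_2) = 11×18/57 = 3.47 V, R_Th = R_1‖R_2 = 12.3 kΩ.
Base-emitter loop: V_Th = I_B·R_Th + V_BE + (β+1)I_B·R_E, so I_B = (3.47 − 0.7) / (12.3 + 151×0.82) = 0.0204 mA.
I_C = β·I_B = 150×0.0204 = 3.06 mA, and I_E = (β+1)I_B = 3.08 mA.
V_CE = V_CC − I_C·R_C − I_E·R_E = 11 − 3.06×2.2 − 3.08×0.82 = 1.75 V.
V_CE = 1.75 V > 0.2 V confirms active-region operation.

I_C ≈ 3.1 mA, V_CE ≈ 1.8 V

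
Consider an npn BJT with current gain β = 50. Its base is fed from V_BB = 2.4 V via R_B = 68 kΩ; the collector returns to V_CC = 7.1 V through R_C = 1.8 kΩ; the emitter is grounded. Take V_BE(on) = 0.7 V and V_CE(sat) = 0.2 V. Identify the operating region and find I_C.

active; I_C ≈ 1.2 mA

Assume active. Base-emitter loop: I_B = (V_BB − V_BE)/R_B = (2.4 − 0.7)/68 = 0.025 mA.
I_C = β·I_B = 50×0.025 = 1.25 mA.
V_CE = V_CC − I_C·R_C = 7.1 − 1.25×1.8 = 4.85 V > V_CE(sat), so the active-region assumption holds.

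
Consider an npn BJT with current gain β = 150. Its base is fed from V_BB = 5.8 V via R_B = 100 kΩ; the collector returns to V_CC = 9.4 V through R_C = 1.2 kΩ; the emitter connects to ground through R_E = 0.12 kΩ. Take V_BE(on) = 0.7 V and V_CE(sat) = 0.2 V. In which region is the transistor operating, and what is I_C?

Assume active. Base-emitter loop: I_B = (V_BB − V_BE)/(R_B + (β+1)R_E) = (5.8 − 0.7)/(100 + 151×0.12) = 0.0432 mA.
I_C = β·I_B = 150×0.0432 = 6.48 mA.
V_CE = V_CC − I_C·R_C − I_E·R_E = 9.4 − 6.48×1.2 − 6.52×0.12 = 0.846 V > V_CE(sat), so the active-region assumption holds.

active; I_C ≈ 6.5 mA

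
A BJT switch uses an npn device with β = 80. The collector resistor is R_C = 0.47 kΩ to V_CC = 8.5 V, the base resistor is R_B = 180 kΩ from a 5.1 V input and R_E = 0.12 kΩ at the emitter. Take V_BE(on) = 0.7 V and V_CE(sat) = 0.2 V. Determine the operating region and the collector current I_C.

active; I_C ≈ 1.9 mA

Assume active. Base-emitter loop: I_B = (V_BB − V_BE)/(R_B + (β+1)R_E) = (5.1 − 0.7)/(180 + 81×0.12) = 0.0232 mA.
I_C = β·I_B = 80×0.0232 = 1.86 mA.
V_CE = V_CC − I_C·R_C − I_E·R_E = 8.5 − 1.86×0.47 − 1.88×0.12 = 7.4 V > V_CE(sat), so the active-region assumption holds.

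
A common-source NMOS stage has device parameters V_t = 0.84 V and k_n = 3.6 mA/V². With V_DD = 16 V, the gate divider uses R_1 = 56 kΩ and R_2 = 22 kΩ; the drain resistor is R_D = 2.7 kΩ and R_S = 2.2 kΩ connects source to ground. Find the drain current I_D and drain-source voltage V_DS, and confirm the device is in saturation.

I_D ≈ 1.3 mA, V_DS ≈ 9.7 V

V_G = V_DD·R_2/(R_1+R_2) = 16×22/78 = 4.51 V.
Assume saturation: I_D = (k_n/2)(V_GS − V_t)² with V_GS = V_G − I_D·R_S = 4.51 − 2.2·I_D.
Substituting gives 8.71·I_D² − 30.1·I_D + 24.3 = 0, with roots I_D = 1.29 or 2.17 mA.
The root I_D = 2.17 mA gives V_GS = -0.258 V ≤ V_t, so take I_D = 1.29 mA.
Then V_GS = 1.69 V and V_DS = V_DD − I_D(R_D+R_S) = 16 − 1.29×4.9 = 9.7 V.
Saturation requires V_DS ≥ V_GS − V_t = 0.845 V; 9.7 ≥ 0.845 ✓.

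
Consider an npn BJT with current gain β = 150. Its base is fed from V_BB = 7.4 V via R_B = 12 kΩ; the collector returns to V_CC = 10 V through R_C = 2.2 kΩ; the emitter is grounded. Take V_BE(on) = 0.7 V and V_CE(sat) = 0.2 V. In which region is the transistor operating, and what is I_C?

saturation; I_C ≈ 4.5 mA

Assume active: I_B = (7.4 − 0.7)/12 = 0.558 mA, giving I_C = β·I_B = 83.8 mA.
But then V_CE = 10 − 83.8×2.2 = -174 V < V_CE(sat) = 0.2 V — impossible in the active region.
So the transistor is saturated. With V_CE = 0.2 V, I_C = (V_CC − 0.2)/R_C = 9.8/2.2 = 4.45 mA.
Check: β·I_B = 83.8 mA > I_C = 4.45 mA, confirming saturation.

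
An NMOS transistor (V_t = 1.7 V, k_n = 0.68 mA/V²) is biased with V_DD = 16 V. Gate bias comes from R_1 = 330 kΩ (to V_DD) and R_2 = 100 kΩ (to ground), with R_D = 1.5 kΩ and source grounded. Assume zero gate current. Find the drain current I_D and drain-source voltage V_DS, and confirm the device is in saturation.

V_G = V_DD·R_2/(R_1+R_2) = 16×100/430 = 3.72 V. With the source grounded, V_GS = V_G = 3.72 V.
Assume saturation: I_D = (k_n/2)(V_GS − V_t)² = (0.68/2)×(3.72 − 1.7)² = 0.34×2.02² = 1.39 mA.
V_DS = V_DD − I_D·R_D = 16 − 1.39×1.5 = 13.9 V.
Saturation requires V_DS ≥ V_GS − V_t = 2.02 V; 13.9 ≥ 2.02 ✓.

I_D ≈ 1.4 mA, V_DS ≈ 14 V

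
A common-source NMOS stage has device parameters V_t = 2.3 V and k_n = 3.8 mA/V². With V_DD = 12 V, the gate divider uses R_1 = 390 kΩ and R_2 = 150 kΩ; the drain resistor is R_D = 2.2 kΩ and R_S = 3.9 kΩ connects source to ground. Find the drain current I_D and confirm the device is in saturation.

V_G = V_DD·R_2/(R_1+R_2) = 12×150/540 = 3.33 V.
Assume saturation: I_D = (k_n/2)(V_GS − V_t)² with V_GS = V_G − I_D·R_S = 3.33 − 3.9·I_D.
Substituting gives 28.9·I_D² − 16.3·I_D + 2.03 = 0, with roots I_D = 0.185 or 0.38 mA.
The root I_D = 0.38 mA gives V_GS = 1.85 V ≤ V_t, so take I_D = 0.185 mA.
Then V_GS = 2.61 V and V_DS = V_DD − I_D(R_D+R_S) = 12 − 0.185×6.1 = 10.9 V.
Saturation requires V_DS ≥ V_GS − V_t = 0.312 V; 10.9 ≥ 0.312 ✓.

I_D ≈ 0.18 mA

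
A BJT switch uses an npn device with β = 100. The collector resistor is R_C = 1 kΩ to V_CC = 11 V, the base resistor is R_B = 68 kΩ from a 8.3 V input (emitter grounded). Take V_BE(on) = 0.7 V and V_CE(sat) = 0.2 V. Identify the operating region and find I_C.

saturation; I_C ≈ 11 mA

Assume active: I_B = (8.3 − 0.7)/68 = 0.112 mA, giving I_C = β·I_B = 11.2 mA.
But then V_CE = 11 − 11.2×1 = -0.176 V < V_CE(sat) = 0.2 V — impossible in the active region.
So the transistor is saturated. With V_CE = 0.2 V, I_C = (V_CC − 0.2)/R_C = 10.8/1 = 10.8 mA.
Check: β·I_B = 11.2 mA > I_C = 10.8 mA, confirming saturation.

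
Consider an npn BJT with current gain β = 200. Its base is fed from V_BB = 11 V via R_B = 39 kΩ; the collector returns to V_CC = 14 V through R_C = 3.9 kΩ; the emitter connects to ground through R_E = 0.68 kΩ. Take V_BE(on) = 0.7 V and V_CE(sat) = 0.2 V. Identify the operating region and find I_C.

Assume active: I_B = (11 − 0.7)/(39 + 201×0.68) = 0.0586 mA, I_C = β·I_B = 11.7 mA.
Then V_CE = 14 − 11.7×3.9 − 11.8×0.68 = -39.7 V < 0.2 V — the active assumption fails.
Re-solve with V_CE = 0.2 V. KCL at the emitter: V_E/R_E = (V_BB−0.7−V_E)/R_B + (V_CC−0.2−V_E)/R_C, giving V_E = 2.17 V.
I_C = (V_CC − 0.2 − V_E)/R_C = (13.8 − 2.17)/3.9 = 2.98 mA.
Check: I_B = (10.3 − 2.17)/39 = 0.208 mA, and β·I_B = 41.7 mA > I_C, confirming saturation.

saturation; I_C ≈ 3 mA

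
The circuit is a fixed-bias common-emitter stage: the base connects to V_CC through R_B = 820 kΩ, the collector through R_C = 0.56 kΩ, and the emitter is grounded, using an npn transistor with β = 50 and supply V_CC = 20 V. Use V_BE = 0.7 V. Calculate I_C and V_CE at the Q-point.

I_C ≈ 1.2 mA, V_CE ≈ 19 V

Base loop: V_CC = I_B·R_B + V_BE, so I_B = (20 − 0.7)/820 kΩ = 0.0235 mA.
In the active region I_C = β·I_B = 50 × 0.0235 = 1.18 mA.
Collector loop: V_CE = V_CC − I_C·R_C = 20 − 1.18×0.56 = 19.3 V.
Since V_CE = 19.3 V > V_CE(sat) ≈ 0.2 V, the transistor is in the active region as assumed.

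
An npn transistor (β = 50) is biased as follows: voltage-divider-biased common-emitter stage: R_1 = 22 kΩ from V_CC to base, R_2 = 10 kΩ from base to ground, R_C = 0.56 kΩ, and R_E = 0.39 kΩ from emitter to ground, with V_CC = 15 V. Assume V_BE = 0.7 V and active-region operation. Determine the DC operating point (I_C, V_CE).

Thevenize the base divider: V_Th = V_CC·R_2/(R_1+R_2) = 15×10/32 = 4.69 V, R_Th = R_1‖R_2 = 6.88 kΩ.
Base-emitter loop: V_Th = I_B·R_Th + V_BE + (β+1)I_B·R_E, so I_B = (4.69 − 0.7) / (6.88 + 51×0.39) = 0.149 mA.
I_C = β·I_B = 50×0.149 = 7.45 mA, and I_E = (β+1)I_B = 7.6 mA.
V_CE = V_CC − I_C·R_C − I_E·R_E = 15 − 7.45×0.56 − 7.6×0.39 = 7.87 V.
V_CE = 7.87 V > 0.2 V confirms active-region operation.

I_C ≈ 7.4 mA, V_CE ≈ 7.9 V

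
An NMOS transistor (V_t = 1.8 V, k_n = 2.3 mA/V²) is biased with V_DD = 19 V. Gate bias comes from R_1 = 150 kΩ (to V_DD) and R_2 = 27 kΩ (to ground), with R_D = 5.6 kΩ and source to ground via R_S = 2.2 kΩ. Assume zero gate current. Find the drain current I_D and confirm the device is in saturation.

I_D ≈ 0.28 mA

V_G = V_DD·R_2/(R_1+R_2) = 19×27/177 = 2.9 V.
Assume saturation: I_D = (k_n/2)(V_GS − V_t)² with V_GS = V_G − I_D·R_S = 2.9 − 2.2·I_D.
Substituting gives 5.57·I_D² − 6.56·I_D + 1.39 = 0, with roots I_D = 0.276 or 0.902 mA.
The root I_D = 0.902 mA gives V_GS = 0.914 V ≤ V_t, so take I_D = 0.276 mA.
Then V_GS = 2.29 V and V_DS = V_DD − I_D(R_D+R_S) = 19 − 0.276×7.8 = 16.8 V.
Saturation requires V_DS ≥ V_GS − V_t = 0.49 V; 16.8 ≥ 0.49 ✓.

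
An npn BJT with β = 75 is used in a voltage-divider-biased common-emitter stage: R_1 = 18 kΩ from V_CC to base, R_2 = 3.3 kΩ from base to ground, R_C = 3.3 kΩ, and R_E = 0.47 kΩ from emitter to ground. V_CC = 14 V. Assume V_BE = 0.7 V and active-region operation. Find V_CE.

V_CE ≈ 3.2 V

Thevenize the base divider: V_Th = V_CC·R_2/(R_1+R_2) = 14×3.3/21.3 = 2.17 V, R_Th = R_1‖R_2 = 2.79 kΩ.
Base-emitter loop: V_Th = I_B·R_Th + V_BE + (β+1)I_B·R_E, so I_B = (2.17 − 0.7) / (2.79 + 76×0.47) = 0.0381 mA.
I_C = β·I_B = 75×0.0381 = 2.86 mA, and I_E = (β+1)I_B = 2.9 mA.
V_CE = V_CC − I_C·R_C − I_E·R_E = 14 − 2.86×3.3 − 2.9×0.47 = 3.2 V.
V_CE = 3.2 V > 0.2 V confirms active-region operation.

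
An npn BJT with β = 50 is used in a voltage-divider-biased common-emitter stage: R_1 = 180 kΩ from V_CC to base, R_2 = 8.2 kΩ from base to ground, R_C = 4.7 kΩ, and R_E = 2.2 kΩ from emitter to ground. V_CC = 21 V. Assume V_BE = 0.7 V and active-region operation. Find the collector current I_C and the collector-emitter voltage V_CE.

Thevenize the base divider: V_Th = V_CC·R_2/(R_1+R_2) = 21×8.2/188 = 0.915 V, R_Th = R_1‖R_2 = 7.84 kΩ.
Base-emitter loop: V_Th = I_B·R_Th + V_BE + (β+1)I_B·R_E, so I_B = (0.915 − 0.7) / (7.84 + 51×2.2) = 0.00179 mA.
I_C = β·I_B = 50×0.00179 = 0.0895 mA, and I_E = (β+1)I_B = 0.0913 mA.
V_CE = V_CC − I_C·R_C − I_E·R_E = 21 − 0.0895×4.7 − 0.0913×2.2 = 20.4 V.
V_CE = 20.4 V > 0.2 V confirms active-region operation.

I_C ≈ 0.09 mA, V_CE ≈ 20 V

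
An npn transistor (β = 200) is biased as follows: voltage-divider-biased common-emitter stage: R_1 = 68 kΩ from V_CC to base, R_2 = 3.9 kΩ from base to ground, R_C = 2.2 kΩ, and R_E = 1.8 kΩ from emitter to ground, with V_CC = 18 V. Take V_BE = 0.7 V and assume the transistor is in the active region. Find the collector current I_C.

I_C ≈ 0.15 mA

Thevenize the base divider: V_Th = V_CC·R_2/(R_1+R_2) = 18×3.9/71.9 = 0.976 V, R_Th = R_1‖R_2 = 3.69 kΩ.
Base-emitter loop: V_Th = I_B·R_Th + V_BE + (β+1)I_B·R_E, so I_B = (0.976 − 0.7) / (3.69 + 201×1.8) = 0.000756 mA.
I_C = β·I_B = 200×0.000756 = 0.151 mA, and I_E = (β+1)I_B = 0.152 mA.
V_CE = V_CC − I_C·R_C − I_E·R_E = 18 − 0.151×2.2 − 0.152×1.8 = 17.4 V.
V_CE = 17.4 V > 0.2 V confirms active-region operation.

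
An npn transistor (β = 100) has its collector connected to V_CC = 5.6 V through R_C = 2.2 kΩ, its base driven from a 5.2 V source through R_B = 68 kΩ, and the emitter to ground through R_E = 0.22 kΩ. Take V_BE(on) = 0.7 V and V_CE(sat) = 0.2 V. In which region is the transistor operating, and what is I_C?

saturation; I_C ≈ 2.2 mA

Assume active: I_B = (5.2 − 0.7)/(68 + 101×0.22) = 0.0499 mA, I_C = β·I_B = 4.99 mA.
Then V_CE = 5.6 − 4.99×2.2 − 5.04×0.22 = -6.48 V < 0.2 V — the active assumption fails.
Re-solve with V_CE = 0.2 V. KCL at the emitter: V_E/R_E = (V_BB−0.7−V_E)/R_B + (V_CC−0.2−V_E)/R_C, giving V_E = 0.503 V.
I_C = (V_CC − 0.2 − V_E)/R_C = (5.4 − 0.503)/2.2 = 2.23 mA.
Check: I_B = (4.5 − 0.503)/68 = 0.0588 mA, and β·I_B = 5.88 mA > I_C, confirming saturation.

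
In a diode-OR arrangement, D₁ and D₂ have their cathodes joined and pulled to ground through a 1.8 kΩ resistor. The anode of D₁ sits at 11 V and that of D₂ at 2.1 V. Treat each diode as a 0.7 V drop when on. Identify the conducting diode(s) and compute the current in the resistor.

Only D₁ conducts; I_R ≈ 5.7 mA

Assume both conduct. Then node N would need to be at both 11−0.7 = 10.3 V and 2.1−0.7 = 1.4 V, which is impossible.
Assume only D₁ conducts: V_N = 11 − 0.7 = 10.3 V, so I_R = 10.3/1.8 = 5.72 mA.
Check D₂: its anode-to-cathode voltage is 2.1 − 10.3 = -8.2 V < 0.7 V, so it is off. The assumption is consistent.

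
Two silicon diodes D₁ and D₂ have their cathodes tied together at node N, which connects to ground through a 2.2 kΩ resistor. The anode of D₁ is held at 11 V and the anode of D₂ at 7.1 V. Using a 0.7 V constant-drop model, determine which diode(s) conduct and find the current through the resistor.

Assume both conduct. Then node N would need to be at both 11−0.7 = 10.3 V and 7.1−0.7 = 6.4 V, which is impossible.
Assume only D₁ conducts: V_N = 11 − 0.7 = 10.3 V, so I_R = 10.3/2.2 = 4.68 mA.
Check D₂: its anode-to-cathode voltage is 7.1 − 10.3 = -3.2 V < 0.7 V, so it is off. The assumption is consistent.

Only D₁ conducts; I_R ≈ 4.7 mA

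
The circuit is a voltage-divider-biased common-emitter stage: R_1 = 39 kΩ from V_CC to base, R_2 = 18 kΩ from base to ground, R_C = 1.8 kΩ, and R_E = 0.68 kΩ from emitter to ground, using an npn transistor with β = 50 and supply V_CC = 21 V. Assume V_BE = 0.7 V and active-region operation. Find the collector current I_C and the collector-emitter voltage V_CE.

I_C ≈ 6.3 mA, V_CE ≈ 5.3 V

Thevenize the base divider: V_Th = V_CC·R_2/(R_1+R_2) = 21×18/57 = 6.63 V, R_Th = R_1‖R_2 = 12.3 kΩ.
Base-emitter loop: V_Th = I_B·R_Th + V_BE + (β+1)I_B·R_E, so I_B = (6.63 − 0.7) / (12.3 + 51×0.68) = 0.126 mA.
I_C = β·I_B = 50×0.126 = 6.31 mA, and I_E = (β+1)I_B = 6.44 mA.
V_CE = V_CC − I_C·R_C − I_E·R_E = 21 − 6.31×1.8 − 6.44×0.68 = 5.26 V.
V_CE = 5.26 V > 0.2 V confirms active-region operation.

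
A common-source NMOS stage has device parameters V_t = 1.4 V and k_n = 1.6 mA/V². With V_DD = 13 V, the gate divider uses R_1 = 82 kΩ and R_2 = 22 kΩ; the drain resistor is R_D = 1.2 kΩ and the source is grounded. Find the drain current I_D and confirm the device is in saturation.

V_G = V_DD·R_2/(R_1+R_2) = 13×22/104 = 2.75 V. With the source grounded, V_GS = V_G = 2.75 V.
Assume saturation: I_D = (k_n/2)(V_GS − V_t)² = (1.6/2)×(2.75 − 1.4)² = 0.8×1.35² = 1.46 mA.
V_DS = V_DD − I_D·R_D = 13 − 1.46×1.2 = 11.3 V.
Saturation requires V_DS ≥ V_GS − V_t = 1.35 V; 11.3 ≥ 1.35 ✓.

I_D ≈ 1.5 mA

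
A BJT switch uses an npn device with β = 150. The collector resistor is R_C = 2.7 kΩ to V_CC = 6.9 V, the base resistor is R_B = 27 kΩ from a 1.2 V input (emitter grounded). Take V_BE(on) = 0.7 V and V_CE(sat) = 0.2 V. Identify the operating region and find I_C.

Assume active: I_B = (1.2 − 0.7)/27 = 0.0185 mA, giving I_C = β·I_B = 2.78 mA.
But then V_CE = 6.9 − 2.78×2.7 = -0.6 V < V_CE(sat) = 0.2 V — impossible in the active region.
So the transistor is saturated. With V_CE = 0.2 V, I_C = (V_CC − 0.2)/R_C = 6.7/2.7 = 2.48 mA.
Check: β·I_B = 2.78 mA > I_C = 2.48 mA, confirming saturation.

saturation; I_C ≈ 2.5 mA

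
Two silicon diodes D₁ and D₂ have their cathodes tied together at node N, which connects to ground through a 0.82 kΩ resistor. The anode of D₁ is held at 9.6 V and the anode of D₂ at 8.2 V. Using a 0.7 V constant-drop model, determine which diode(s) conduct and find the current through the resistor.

Assume both conduct. Then node N would need to be at both 9.6−0.7 = 8.9 V and 8.2−0.7 = 7.5 V, which is impossible.
Assume only D₁ conducts: V_N = 9.6 − 0.7 = 8.9 V, so I_R = 8.9/0.82 = 10.9 mA.
Check D₂: its anode-to-cathode voltage is 8.2 − 8.9 = -0.7 V < 0.7 V, so it is off. The assumption is consistent.

Only D₁ conducts; I_R ≈ 11 mA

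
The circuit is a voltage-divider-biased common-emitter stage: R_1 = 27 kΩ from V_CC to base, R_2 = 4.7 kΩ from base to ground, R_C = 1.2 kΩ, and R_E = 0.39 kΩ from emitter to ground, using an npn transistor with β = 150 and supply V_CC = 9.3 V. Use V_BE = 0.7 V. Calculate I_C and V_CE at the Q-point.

I_C ≈ 1.6 mA, V_CE ≈ 6.7 V

Thevenize the base divider: V_Th = V_CC·R_2/(R_1+R_2) = 9.3×4.7/31.7 = 1.38 V, R_Th = R_1‖R_2 = 4 kΩ.
Base-emitter loop: V_Th = I_B·R_Th + V_BE + (β+1)I_B·R_E, so I_B = (1.38 − 0.7) / (4 + 151×0.39) = 0.0108 mA.
I_C = β·I_B = 150×0.0108 = 1.62 mA, and I_E = (β+1)I_B = 1.63 mA.
V_CE = V_CC − I_C·R_C − I_E·R_E = 9.3 − 1.62×1.2 − 1.63×0.39 = 6.72 V.
V_CE = 6.72 V > 0.2 V confirms active-region operation.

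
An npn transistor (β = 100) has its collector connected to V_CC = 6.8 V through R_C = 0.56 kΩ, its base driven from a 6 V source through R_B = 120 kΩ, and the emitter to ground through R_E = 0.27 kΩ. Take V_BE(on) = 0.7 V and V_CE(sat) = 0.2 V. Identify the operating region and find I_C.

Assume active. Base-emitter loop: I_B = (V_BB − V_BE)/(R_B + (β+1)R_E) = (6 − 0.7)/(120 + 101×0.27) = 0.036 mA.
I_C = β·I_B = 100×0.036 = 3.6 mA.
V_CE = V_CC − I_C·R_C − I_E·R_E = 6.8 − 3.6×0.56 − 3.63×0.27 = 3.8 V > V_CE(sat), so the active-region assumption holds.

active; I_C ≈ 3.6 mA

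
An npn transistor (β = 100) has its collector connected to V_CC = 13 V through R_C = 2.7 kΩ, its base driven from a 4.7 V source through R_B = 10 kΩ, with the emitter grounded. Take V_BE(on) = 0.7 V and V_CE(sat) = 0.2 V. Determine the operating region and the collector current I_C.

saturation; I_C ≈ 4.7 mA

Assume active: I_B = (4.7 − 0.7)/10 = 0.4 mA, giving I_C = β·I_B = 40 mA.
But then V_CE = 13 − 40×2.7 = -95 V < V_CE(sat) = 0.2 V — impossible in the active region.
So the transistor is saturated. With V_CE = 0.2 V, I_C = (V_CC − 0.2)/R_C = 12.8/2.7 = 4.74 mA.
Check: β·I_B = 40 mA > I_C = 4.74 mA, confirming saturation.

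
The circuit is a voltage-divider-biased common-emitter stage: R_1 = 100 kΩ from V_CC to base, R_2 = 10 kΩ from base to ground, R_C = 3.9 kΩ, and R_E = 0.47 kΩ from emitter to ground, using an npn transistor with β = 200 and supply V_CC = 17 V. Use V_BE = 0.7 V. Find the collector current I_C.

Thevenize the base divider: V_Th = V_CC·R_2/(R_1+R_2) = 17×10/110 = 1.55 V, R_Th = R_1‖R_2 = 9.09 kΩ.
Base-emitter loop: V_Th = I_B·R_Th + V_BE + (β+1)I_B·R_E, so I_B = (1.55 − 0.7) / (9.09 + 201×0.47) = 0.00816 mA.
I_C = β·I_B = 200×0.00816 = 1.63 mA, and I_E = (β+1)I_B = 1.64 mA.
V_CE = V_CC − I_C·R_C − I_E·R_E = 17 − 1.63×3.9 − 1.64×0.47 = 9.86 V.
V_CE = 9.86 V > 0.2 V confirms active-region operation.

I_C ≈ 1.6 mA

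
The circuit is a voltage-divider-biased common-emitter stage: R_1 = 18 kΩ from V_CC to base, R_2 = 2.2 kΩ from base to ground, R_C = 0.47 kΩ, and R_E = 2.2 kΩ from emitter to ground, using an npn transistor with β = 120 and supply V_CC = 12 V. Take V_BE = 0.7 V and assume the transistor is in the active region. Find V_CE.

V_CE ≈ 11 V

Thevenize the base divider: V_Th = V_CC·R_2/(R_1+R_2) = 12×2.2/20.2 = 1.31 V, R_Th = R_1‖R_2 = 1.96 kΩ.
Base-emitter loop: V_Th = I_B·R_Th + V_BE + (β+1)I_B·R_E, so I_B = (1.31 − 0.7) / (1.96 + 121×2.2) = 0.00226 mA.
I_C = β·I_B = 120×0.00226 = 0.272 mA, and I_E = (β+1)I_B = 0.274 mA.
V_CE = V_CC − I_C·R_C − I_E·R_E = 12 − 0.272×0.47 − 0.274×2.2 = 11.3 V.
V_CE = 11.3 V > 0.2 V confirms active-region operation.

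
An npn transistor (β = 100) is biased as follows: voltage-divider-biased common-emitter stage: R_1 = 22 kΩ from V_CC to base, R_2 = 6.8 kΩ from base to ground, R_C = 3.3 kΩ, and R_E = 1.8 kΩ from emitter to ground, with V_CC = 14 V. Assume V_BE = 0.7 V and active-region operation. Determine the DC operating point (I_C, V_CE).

Thevenize the base divider: V_Th = V_CC·R_2/(R_1+R_2) = 14×6.8/28.8 = 3.31 V, R_Th = R_1‖R_2 = 5.19 kΩ.
Base-emitter loop: V_Th = I_B·R_Th + V_BE + (β+1)I_B·R_E, so I_B = (3.31 − 0.7) / (5.19 + 101×1.8) = 0.0139 mA.
I_C = β·I_B = 100×0.0139 = 1.39 mA, and I_E = (β+1)I_B = 1.41 mA.
V_CE = V_CC − I_C·R_C − I_E·R_E = 14 − 1.39×3.3 − 1.41×1.8 = 6.87 V.
V_CE = 6.87 V > 0.2 V confirms active-region operation.

I_C ≈ 1.4 mA, V_CE ≈ 6.9 V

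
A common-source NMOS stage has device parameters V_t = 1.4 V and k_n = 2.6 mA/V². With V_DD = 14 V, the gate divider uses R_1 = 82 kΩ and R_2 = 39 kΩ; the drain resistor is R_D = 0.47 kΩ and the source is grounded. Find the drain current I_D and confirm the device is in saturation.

I_D ≈ 13 mA

V_G = V_DD·R_2/(R_1+R_2) = 14×39/121 = 4.51 V. With the source grounded, V_GS = V_G = 4.51 V.
Assume saturation: I_D = (k_n/2)(V_GS − V_t)² = (2.6/2)×(4.51 − 1.4)² = 1.3×3.11² = 12.6 mA.
V_DS = V_DD − I_D·R_D = 14 − 12.6×0.47 = 8.08 V.
Saturation requires V_DS ≥ V_GS − V_t = 3.11 V; 8.08 ≥ 3.11 ✓.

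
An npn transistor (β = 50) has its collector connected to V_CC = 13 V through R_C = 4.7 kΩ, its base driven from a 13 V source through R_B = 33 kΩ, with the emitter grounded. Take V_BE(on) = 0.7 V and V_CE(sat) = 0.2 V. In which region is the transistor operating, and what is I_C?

saturation; I_C ≈ 2.7 mA

Assume active: I_B = (13 − 0.7)/33 = 0.373 mA, giving I_C = β·I_B = 18.6 mA.
But then V_CE = 13 − 18.6×4.7 = -74.6 V < V_CE(sat) = 0.2 V — impossible in the active region.
So the transistor is saturated. With V_CE = 0.2 V, I_C = (V_CC − 0.2)/R_C = 12.8/4.7 = 2.72 mA.
Check: β·I_B = 18.6 mA > I_C = 2.72 mA, confirming saturation.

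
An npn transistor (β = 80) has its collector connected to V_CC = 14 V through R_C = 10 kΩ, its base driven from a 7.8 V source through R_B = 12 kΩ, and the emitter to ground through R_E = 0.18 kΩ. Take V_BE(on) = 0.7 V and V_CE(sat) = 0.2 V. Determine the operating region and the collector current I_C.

saturation; I_C ≈ 1.3 mA

Assume active: I_B = (7.8 − 0.7)/(12 + 81×0.18) = 0.267 mA, I_C = β·I_B = 21.4 mA.
Then V_CE = 14 − 21.4×10 − 21.6×0.18 = -204 V < 0.2 V — the active assumption fails.
Re-solve with V_CE = 0.2 V. KCL at the emitter: V_E/R_E = (V_BB−0.7−V_E)/R_B + (V_CC−0.2−V_E)/R_C, giving V_E = 0.344 V.
I_C = (V_CC − 0.2 − V_E)/R_C = (13.8 − 0.344)/10 = 1.35 mA.
Check: I_B = (7.1 − 0.344)/12 = 0.563 mA, and β·I_B = 45 mA > I_C, confirming saturation.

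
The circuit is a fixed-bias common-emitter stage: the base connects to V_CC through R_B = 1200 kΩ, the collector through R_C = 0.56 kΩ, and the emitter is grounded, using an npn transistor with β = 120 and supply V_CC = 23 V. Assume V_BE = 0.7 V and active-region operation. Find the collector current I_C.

I_C ≈ 2.2 mA

Base loop: V_CC = I_B·R_B + V_BE, so I_B = (23 − 0.7)/1200 kΩ = 0.0186 mA.
In the active region I_C = β·I_B = 120 × 0.0186 = 2.23 mA.
Collector loop: V_CE = V_CC − I_C·R_C = 23 − 2.23×0.56 = 21.8 V.
Since V_CE = 21.8 V > V_CE(sat) ≈ 0.2 V, the transistor is in the active region as assumed.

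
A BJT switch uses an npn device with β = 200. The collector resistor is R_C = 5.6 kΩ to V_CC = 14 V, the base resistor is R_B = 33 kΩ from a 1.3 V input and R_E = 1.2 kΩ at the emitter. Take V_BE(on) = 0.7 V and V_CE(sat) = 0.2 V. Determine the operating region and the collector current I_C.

Assume active. Base-emitter loop: I_B = (V_BB − V_BE)/(R_B + (β+1)R_E) = (1.3 − 0.7)/(33 + 201×1.2) = 0.00219 mA.
I_C = β·I_B = 200×0.00219 = 0.438 mA.
V_CE = V_CC − I_C·R_C − I_E·R_E = 14 − 0.438×5.6 − 0.44×1.2 = 11 V > V_CE(sat), so the active-region assumption holds.

active; I_C ≈ 0.44 mA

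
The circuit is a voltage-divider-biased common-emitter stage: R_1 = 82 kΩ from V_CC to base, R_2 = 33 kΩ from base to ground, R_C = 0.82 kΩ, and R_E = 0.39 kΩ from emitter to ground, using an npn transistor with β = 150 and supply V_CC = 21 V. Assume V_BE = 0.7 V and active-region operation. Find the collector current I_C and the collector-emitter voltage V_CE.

Thevenize the base divider: V_Th = V_CC·R_2/(R_1+R_2) = 21×33/115 = 6.03 V, R_Th = R_1‖R_2 = 23.5 kΩ.
Base-emitter loop: V_Th = I_B·R_Th + V_BE + (β+1)I_B·R_E, so I_B = (6.03 − 0.7) / (23.5 + 151×0.39) = 0.0646 mA.
I_C = β·I_B = 150×0.0646 = 9.69 mA, and I_E = (β+1)I_B = 9.76 mA.
V_CE = V_CC − I_C·R_C − I_E·R_E = 21 − 9.69×0.82 − 9.76×0.39 = 9.25 V.
V_CE = 9.25 V > 0.2 V confirms active-region operation.

I_C ≈ 9.7 mA, V_CE ≈ 9.2 V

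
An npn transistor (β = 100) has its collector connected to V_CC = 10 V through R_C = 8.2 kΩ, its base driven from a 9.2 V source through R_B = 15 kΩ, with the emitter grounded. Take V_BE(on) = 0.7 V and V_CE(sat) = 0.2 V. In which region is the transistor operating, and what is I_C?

saturation; I_C ≈ 1.2 mA

Assume active: I_B = (9.2 − 0.7)/15 = 0.567 mA, giving I_C = β·I_B = 56.7 mA.
But then V_CE = 10 − 56.7×8.2 = -455 V < V_CE(sat) = 0.2 V — impossible in the active region.
So the transistor is saturated. With V_CE = 0.2 V, I_C = (V_CC − 0.2)/R_C = 9.8/8.2 = 1.2 mA.
Check: β·I_B = 56.7 mA > I_C = 1.2 mA, confirming saturation.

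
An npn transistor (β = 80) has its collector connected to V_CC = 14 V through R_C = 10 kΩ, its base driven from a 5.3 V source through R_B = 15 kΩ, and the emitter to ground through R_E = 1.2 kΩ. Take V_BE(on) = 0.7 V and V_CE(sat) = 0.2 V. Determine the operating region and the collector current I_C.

saturation; I_C ≈ 1.2 mA

Assume active: I_B = (5.3 − 0.7)/(15 + 81×1.2) = 0.041 mA, I_C = β·I_B = 3.28 mA.
Then V_CE = 14 − 3.28×10 − 3.32×1.2 = -22.8 V < 0.2 V — the active assumption fails.
Re-solve with V_CE = 0.2 V. KCL at the emitter: V_E/R_E = (V_BB−0.7−V_E)/R_B + (V_CC−0.2−V_E)/R_C, giving V_E = 1.69 V.
I_C = (V_CC − 0.2 − V_E)/R_C = (13.8 − 1.69)/10 = 1.21 mA.
Check: I_B = (4.6 − 1.69)/15 = 0.194 mA, and β·I_B = 15.5 mA > I_C, confirming saturation.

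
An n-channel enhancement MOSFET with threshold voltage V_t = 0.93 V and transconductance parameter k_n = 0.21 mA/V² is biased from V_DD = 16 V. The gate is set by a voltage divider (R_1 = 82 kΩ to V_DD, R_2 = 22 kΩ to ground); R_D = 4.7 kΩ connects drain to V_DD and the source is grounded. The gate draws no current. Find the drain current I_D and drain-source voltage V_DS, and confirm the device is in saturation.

I_D ≈ 0.63 mA, V_DS ≈ 13 V

V_G = V_DD·R_2/(R_1+R_2) = 16×22/104 = 3.38 V. With the source grounded, V_GS = V_G = 3.38 V.
Assume saturation: I_D = (k_n/2)(V_GS − V_t)² = (0.21/2)×(3.38 − 0.93)² = 0.105×2.45² = 0.633 mA.
V_DS = V_DD − I_D·R_D = 16 − 0.633×4.7 = 13 V.
Saturation requires V_DS ≥ V_GS − V_t = 2.45 V; 13 ≥ 2.45 ✓.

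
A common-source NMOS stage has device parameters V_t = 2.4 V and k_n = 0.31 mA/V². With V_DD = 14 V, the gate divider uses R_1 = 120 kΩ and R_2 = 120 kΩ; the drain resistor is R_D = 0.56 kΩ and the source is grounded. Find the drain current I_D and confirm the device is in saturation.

I_D ≈ 3.3 mA

V_G = V_DD·R_2/(R_1+R_2) = 14×120/240 = 7 V. With the source grounded, V_GS = V_G = 7 V.
Assume saturation: I_D = (k_n/2)(V_GS − V_t)² = (0.31/2)×(7 − 2.4)² = 0.155×4.6² = 3.28 mA.
V_DS = V_DD − I_D·R_D = 14 − 3.28×0.56 = 12.2 V.
Saturation requires V_DS ≥ V_GS − V_t = 4.6 V; 12.2 ≥ 4.6 ✓.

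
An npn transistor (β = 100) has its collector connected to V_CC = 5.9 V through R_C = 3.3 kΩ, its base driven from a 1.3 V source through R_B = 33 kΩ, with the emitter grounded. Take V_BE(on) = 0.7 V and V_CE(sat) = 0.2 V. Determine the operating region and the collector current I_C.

saturation; I_C ≈ 1.7 mA

Assume active: I_B = (1.3 − 0.7)/33 = 0.0182 mA, giving I_C = β·I_B = 1.82 mA.
But then V_CE = 5.9 − 1.82×3.3 = -0.1 V < V_CE(sat) = 0.2 V — impossible in the active region.
So the transistor is saturated. With V_CE = 0.2 V, I_C = (V_CC − 0.2)/R_C = 5.7/3.3 = 1.73 mA.
Check: β·I_B = 1.82 mA > I_C = 1.73 mA, confirming saturation.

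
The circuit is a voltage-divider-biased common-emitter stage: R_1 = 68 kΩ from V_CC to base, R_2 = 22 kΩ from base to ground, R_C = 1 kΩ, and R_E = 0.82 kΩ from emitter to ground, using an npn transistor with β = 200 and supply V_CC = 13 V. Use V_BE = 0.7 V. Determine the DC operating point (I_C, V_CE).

Thevenize the base divider: V_Th = V_CC·R_2/(R_1+R_2) = 13×22/90 = 3.18 V, R_Th = R_1‖R_2 = 16.6 kΩ.
Base-emitter loop: V_Th = I_B·R_Th + V_BE + (β+1)I_B·R_E, so I_B = (3.18 − 0.7) / (16.6 + 201×0.82) = 0.0137 mA.
I_C = β·I_B = 200×0.0137 = 2.73 mA, and I_E = (β+1)I_B = 2.74 mA.
V_CE = V_CC − I_C·R_C − I_E·R_E = 13 − 2.73×1 − 2.74×0.82 = 8.02 V.
V_CE = 8.02 V > 0.2 V confirms active-region operation.

I_C ≈ 2.7 mA, V_CE ≈ 8 V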